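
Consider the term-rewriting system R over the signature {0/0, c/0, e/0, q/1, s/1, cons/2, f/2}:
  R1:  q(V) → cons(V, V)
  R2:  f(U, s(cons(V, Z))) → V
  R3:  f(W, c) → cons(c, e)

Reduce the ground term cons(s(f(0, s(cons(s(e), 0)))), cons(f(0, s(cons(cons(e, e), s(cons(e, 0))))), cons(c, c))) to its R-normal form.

cons(s(s(e)), cons(cons(e, e), cons(c, c)))

1. cons(s(f(0, s(cons(s(e), 0)))), cons(f(0, s(cons(cons(e, e), s(cons(e, 0))))), cons(c, c)))  →  cons(s(s(e)), cons(f(0, s(cons(cons(e, e), s(cons(e, 0))))), cons(c, c)))   [R2 at 1.1]
2. cons(s(s(e)), cons(f(0, s(cons(cons(e, e), s(cons(e, 0))))), cons(c, c)))  →  cons(s(s(e)), cons(cons(e, e), cons(c, c)))   [R2 at 2.1]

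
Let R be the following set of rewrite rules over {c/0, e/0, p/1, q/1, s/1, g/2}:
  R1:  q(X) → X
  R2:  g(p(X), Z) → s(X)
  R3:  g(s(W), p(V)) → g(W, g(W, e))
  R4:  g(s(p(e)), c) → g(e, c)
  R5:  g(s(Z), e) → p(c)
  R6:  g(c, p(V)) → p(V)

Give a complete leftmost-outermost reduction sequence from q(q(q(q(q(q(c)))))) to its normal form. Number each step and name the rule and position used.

1. q(q(q(q(q(q(c))))))  →  q(q(q(q(q(c)))))   [R1 at ε]
2. q(q(q(q(q(c)))))  →  q(q(q(q(c))))   [R1 at ε]
3. q(q(q(q(c))))  →  q(q(q(c)))   [R1 at ε]
4. q(q(q(c)))  →  q(q(c))   [R1 at ε]
5. q(q(c))  →  q(c)   [R1 at ε]
6. q(c)  →  c   [R1 at ε]

c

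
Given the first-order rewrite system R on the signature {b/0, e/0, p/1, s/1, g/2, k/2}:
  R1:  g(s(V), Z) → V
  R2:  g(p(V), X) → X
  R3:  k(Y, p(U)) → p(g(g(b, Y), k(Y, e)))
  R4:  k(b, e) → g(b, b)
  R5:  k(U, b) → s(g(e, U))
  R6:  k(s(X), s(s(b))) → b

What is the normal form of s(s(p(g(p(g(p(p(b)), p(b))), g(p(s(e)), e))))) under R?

s(s(p(e)))

1. s(s(p(g(p(g(p(p(b)), p(b))), g(p(s(e)), e)))))  →  s(s(p(g(p(s(e)), e))))   [R2 at 1.1.1]
2. s(s(p(g(p(s(e)), e))))  →  s(s(p(e)))   [R2 at 1.1.1]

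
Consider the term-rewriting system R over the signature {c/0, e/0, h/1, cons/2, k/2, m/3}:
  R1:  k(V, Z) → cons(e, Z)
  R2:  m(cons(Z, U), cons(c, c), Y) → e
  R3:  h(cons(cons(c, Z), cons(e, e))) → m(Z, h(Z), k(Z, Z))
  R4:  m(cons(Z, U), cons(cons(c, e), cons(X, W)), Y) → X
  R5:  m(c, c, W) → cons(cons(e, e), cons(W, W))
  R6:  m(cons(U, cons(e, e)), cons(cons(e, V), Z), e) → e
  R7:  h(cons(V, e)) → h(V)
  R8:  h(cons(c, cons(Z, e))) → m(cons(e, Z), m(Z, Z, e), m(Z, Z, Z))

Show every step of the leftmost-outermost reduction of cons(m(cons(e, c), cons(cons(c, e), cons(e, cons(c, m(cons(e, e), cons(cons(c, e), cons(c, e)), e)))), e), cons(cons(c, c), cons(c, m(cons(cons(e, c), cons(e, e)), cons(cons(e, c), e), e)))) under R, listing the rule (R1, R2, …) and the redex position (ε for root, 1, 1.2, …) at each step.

cons(e, cons(cons(c, c), cons(c, e)))

1. cons(m(cons(e, c), cons(cons(c, e), cons(e, cons(c, m(cons(e, e), cons(cons(c, e), cons(c, e)), e)))), e), cons(cons(c, c), cons(c, m(cons(cons(e, c), cons(e, e)), cons(cons(e, c), e), e))))  →  cons(e, cons(cons(c, c), cons(c, m(cons(cons(e, c), cons(e, e)), cons(cons(e, c), e), e))))   [R4 at 1]
2. cons(e, cons(cons(c, c), cons(c, m(cons(cons(e, c), cons(e, e)), cons(cons(e, c), e), e))))  →  cons(e, cons(cons(c, c), cons(c, e)))   [R6 at 2.2.2]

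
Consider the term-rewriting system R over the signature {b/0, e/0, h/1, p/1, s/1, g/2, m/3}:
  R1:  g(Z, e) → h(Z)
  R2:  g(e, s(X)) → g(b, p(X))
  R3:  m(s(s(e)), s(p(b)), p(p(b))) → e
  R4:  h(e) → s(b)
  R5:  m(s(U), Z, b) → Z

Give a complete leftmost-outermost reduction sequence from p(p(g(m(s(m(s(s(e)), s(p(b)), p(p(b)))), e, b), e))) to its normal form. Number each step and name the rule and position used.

p(p(s(b)))

1. p(p(g(m(s(m(s(s(e)), s(p(b)), p(p(b)))), e, b), e)))  →  p(p(h(m(s(m(s(s(e)), s(p(b)), p(p(b)))), e, b))))   [R1 at 1.1]
2. p(p(h(m(s(m(s(s(e)), s(p(b)), p(p(b)))), e, b))))  →  p(p(h(e)))   [R5 at 1.1.1]
3. p(p(h(e)))  →  p(p(s(b)))   [R4 at 1.1]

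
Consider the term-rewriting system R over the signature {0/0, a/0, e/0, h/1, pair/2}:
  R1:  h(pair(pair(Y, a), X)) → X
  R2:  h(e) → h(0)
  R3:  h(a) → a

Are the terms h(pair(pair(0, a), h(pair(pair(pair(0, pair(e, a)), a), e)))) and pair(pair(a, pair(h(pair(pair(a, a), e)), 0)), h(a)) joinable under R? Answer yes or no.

Reduce t₁ = h(pair(pair(0, a), h(pair(pair(pair(0, pair(e, a)), a), e)))):
1. h(pair(pair(0, a), h(pair(pair(pair(0, pair(e, a)), a), e))))  →  h(pair(pair(pair(0, pair(e, a)), a), e))   [R1 at ε]
2. h(pair(pair(pair(0, pair(e, a)), a), e))  →  e   [R1 at ε]

Reduce t₂ = pair(pair(a, pair(h(pair(pair(a, a), e)), 0)), h(a)):
1. pair(pair(a, pair(h(pair(pair(a, a), e)), 0)), h(a))  →  pair(pair(a, pair(e, 0)), h(a))   [R1 at 1.2.1]
2. pair(pair(a, pair(e, 0)), h(a))  →  pair(pair(a, pair(e, 0)), a)   [R3 at 2]

no — NF(t₁) = e, NF(t₂) = pair(pair(a, pair(e, 0)), a)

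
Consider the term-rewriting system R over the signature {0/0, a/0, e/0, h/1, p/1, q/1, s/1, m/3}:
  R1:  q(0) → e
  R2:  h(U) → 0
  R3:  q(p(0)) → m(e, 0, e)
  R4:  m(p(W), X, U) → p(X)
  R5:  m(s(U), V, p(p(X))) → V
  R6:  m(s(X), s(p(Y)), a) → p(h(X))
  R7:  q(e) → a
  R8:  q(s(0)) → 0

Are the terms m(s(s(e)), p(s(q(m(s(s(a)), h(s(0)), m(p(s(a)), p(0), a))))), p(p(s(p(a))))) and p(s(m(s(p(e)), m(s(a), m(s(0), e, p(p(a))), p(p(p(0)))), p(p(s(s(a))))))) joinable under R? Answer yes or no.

yes — NF(t₁) = p(s(e)), NF(t₂) = p(s(e))

Reduce t₁ = m(s(s(e)), p(s(q(m(s(s(a)), h(s(0)), m(p(s(a)), p(0), a))))), p(p(s(p(a))))):
1. m(s(s(e)), p(s(q(m(s(s(a)), h(s(0)), m(p(s(a)), p(0), a))))), p(p(s(p(a)))))  →  p(s(q(m(s(s(a)), h(s(0)), m(p(s(a)), p(0), a)))))   [R5 at ε]
2. p(s(q(m(s(s(a)), h(s(0)), m(p(s(a)), p(0), a)))))  →  p(s(q(m(s(s(a)), 0, m(p(s(a)), p(0), a)))))   [R2 at 1.1.1.2]
3. p(s(q(m(s(s(a)), 0, m(p(s(a)), p(0), a)))))  →  p(s(q(m(s(s(a)), 0, p(p(0))))))   [R4 at 1.1.1.3]
4. p(s(q(m(s(s(a)), 0, p(p(0))))))  →  p(s(q(0)))   [R5 at 1.1.1]
5. p(s(q(0)))  →  p(s(e))   [R1 at 1.1]

Reduce t₂ = p(s(m(s(p(e)), m(s(a), m(s(0), e, p(p(a))), p(p(p(0)))), p(p(s(s(a))))))):
1. p(s(m(s(p(e)), m(s(a), m(s(0), e, p(p(a))), p(p(p(0)))), p(p(s(s(a)))))))  →  p(s(m(s(a), m(s(0), e, p(p(a))), p(p(p(0))))))   [R5 at 1.1]
2. p(s(m(s(a), m(s(0), e, p(p(a))), p(p(p(0))))))  →  p(s(m(s(0), e, p(p(a)))))   [R5 at 1.1]
3. p(s(m(s(0), e, p(p(a)))))  →  p(s(e))   [R5 at 1.1]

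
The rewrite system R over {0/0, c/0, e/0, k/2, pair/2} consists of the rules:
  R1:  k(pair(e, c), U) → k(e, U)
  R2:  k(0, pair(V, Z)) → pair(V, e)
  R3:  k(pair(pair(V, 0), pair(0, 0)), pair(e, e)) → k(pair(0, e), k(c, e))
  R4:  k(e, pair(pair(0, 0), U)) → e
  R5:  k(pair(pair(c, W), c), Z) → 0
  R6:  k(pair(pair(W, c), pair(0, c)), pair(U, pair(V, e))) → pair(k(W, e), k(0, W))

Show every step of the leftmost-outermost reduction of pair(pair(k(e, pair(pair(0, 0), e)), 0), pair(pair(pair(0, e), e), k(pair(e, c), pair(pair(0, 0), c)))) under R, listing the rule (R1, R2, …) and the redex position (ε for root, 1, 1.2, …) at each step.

pair(pair(e, 0), pair(pair(pair(0, e), e), e))

1. pair(pair(k(e, pair(pair(0, 0), e)), 0), pair(pair(pair(0, e), e), k(pair(e, c), pair(pair(0, 0), c))))  →  pair(pair(e, 0), pair(pair(pair(0, e), e), k(pair(e, c), pair(pair(0, 0), c))))   [R4 at 1.1]
2. pair(pair(e, 0), pair(pair(pair(0, e), e), k(pair(e, c), pair(pair(0, 0), c))))  →  pair(pair(e, 0), pair(pair(pair(0, e), e), k(e, pair(pair(0, 0), c))))   [R1 at 2.2]
3. pair(pair(e, 0), pair(pair(pair(0, e), e), k(e, pair(pair(0, 0), c))))  →  pair(pair(e, 0), pair(pair(pair(0, e), e), e))   [R4 at 2.2]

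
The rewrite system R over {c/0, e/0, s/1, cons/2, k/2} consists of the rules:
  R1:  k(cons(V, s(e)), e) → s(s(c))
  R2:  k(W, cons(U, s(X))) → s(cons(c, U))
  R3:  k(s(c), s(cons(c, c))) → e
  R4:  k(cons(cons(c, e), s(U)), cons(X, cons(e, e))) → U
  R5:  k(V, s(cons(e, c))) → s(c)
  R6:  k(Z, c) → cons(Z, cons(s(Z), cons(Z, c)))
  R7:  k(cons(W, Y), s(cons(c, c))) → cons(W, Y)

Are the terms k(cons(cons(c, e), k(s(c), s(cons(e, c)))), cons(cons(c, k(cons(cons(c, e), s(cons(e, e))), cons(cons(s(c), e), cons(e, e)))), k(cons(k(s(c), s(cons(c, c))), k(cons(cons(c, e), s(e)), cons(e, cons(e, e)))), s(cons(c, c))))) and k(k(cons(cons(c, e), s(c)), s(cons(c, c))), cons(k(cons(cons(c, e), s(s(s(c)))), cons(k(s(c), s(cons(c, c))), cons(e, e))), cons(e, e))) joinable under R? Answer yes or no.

Reduce t₁ = k(cons(cons(c, e), k(s(c), s(cons(e, c)))), cons(cons(c, k(cons(cons(c, e), s(cons(e, e))), cons(cons(s(c), e), cons(e, e)))), k(cons(k(s(c), s(cons(c, c))), k(cons(cons(c, e), s(e)), cons(e, cons(e, e)))), s(cons(c, c))))):
1. k(cons(cons(c, e), k(s(c), s(cons(e, c)))), cons(cons(c, k(cons(cons(c, e), s(cons(e, e))), cons(cons(s(c), e), cons(e, e)))), k(cons(k(s(c), s(cons(c, c))), k(cons(cons(c, e), s(e)), cons(e, cons(e, e)))), s(cons(c, c)))))  →  k(cons(cons(c, e), s(c)), cons(cons(c, k(cons(cons(c, e), s(cons(e, e))), cons(cons(s(c), e), cons(e, e)))), k(cons(k(s(c), s(cons(c, c))), k(cons(cons(c, e), s(e)), cons(e, cons(e, e)))), s(cons(c, c)))))   [R5 at 1.2]
2. k(cons(cons(c, e), s(c)), cons(cons(c, k(cons(cons(c, e), s(cons(e, e))), cons(cons(s(c), e), cons(e, e)))), k(cons(k(s(c), s(cons(c, c))), k(cons(cons(c, e), s(e)), cons(e, cons(e, e)))), s(cons(c, c)))))  →  k(cons(cons(c, e), s(c)), cons(cons(c, cons(e, e)), k(cons(k(s(c), s(cons(c, c))), k(cons(cons(c, e), s(e)), cons(e, cons(e, e)))), s(cons(c, c)))))   [R4 at 2.1.2]
3. k(cons(cons(c, e), s(c)), cons(cons(c, cons(e, e)), k(cons(k(s(c), s(cons(c, c))), k(cons(cons(c, e), s(e)), cons(e, cons(e, e)))), s(cons(c, c)))))  →  k(cons(cons(c, e), s(c)), cons(cons(c, cons(e, e)), cons(k(s(c), s(cons(c, c))), k(cons(cons(c, e), s(e)), cons(e, cons(e, e))))))   [R7 at 2.2]
4. k(cons(cons(c, e), s(c)), cons(cons(c, cons(e, e)), cons(k(s(c), s(cons(c, c))), k(cons(cons(c, e), s(e)), cons(e, cons(e, e))))))  →  k(cons(cons(c, e), s(c)), cons(cons(c, cons(e, e)), cons(e, k(cons(cons(c, e), s(e)), cons(e, cons(e, e))))))   [R3 at 2.2.1]
5. k(cons(cons(c, e), s(c)), cons(cons(c, cons(e, e)), cons(e, k(cons(cons(c, e), s(e)), cons(e, cons(e, e))))))  →  k(cons(cons(c, e), s(c)), cons(cons(c, cons(e, e)), cons(e, e)))   [R4 at 2.2.2]
6. k(cons(cons(c, e), s(c)), cons(cons(c, cons(e, e)), cons(e, e)))  →  c   [R4 at ε]

Reduce t₂ = k(k(cons(cons(c, e), s(c)), s(cons(c, c))), cons(k(cons(cons(c, e), s(s(s(c)))), cons(k(s(c), s(cons(c, c))), cons(e, e))), cons(e, e))):
1. k(k(cons(cons(c, e), s(c)), s(cons(c, c))), cons(k(cons(cons(c, e), s(s(s(c)))), cons(k(s(c), s(cons(c, c))), cons(e, e))), cons(e, e)))  →  k(cons(cons(c, e), s(c)), cons(k(cons(cons(c, e), s(s(s(c)))), cons(k(s(c), s(cons(c, c))), cons(e, e))), cons(e, e)))   [R7 at 1]
2. k(cons(cons(c, e), s(c)), cons(k(cons(cons(c, e), s(s(s(c)))), cons(k(s(c), s(cons(c, c))), cons(e, e))), cons(e, e)))  →  c   [R4 at ε]

yes — NF(t₁) = c, NF(t₂) = c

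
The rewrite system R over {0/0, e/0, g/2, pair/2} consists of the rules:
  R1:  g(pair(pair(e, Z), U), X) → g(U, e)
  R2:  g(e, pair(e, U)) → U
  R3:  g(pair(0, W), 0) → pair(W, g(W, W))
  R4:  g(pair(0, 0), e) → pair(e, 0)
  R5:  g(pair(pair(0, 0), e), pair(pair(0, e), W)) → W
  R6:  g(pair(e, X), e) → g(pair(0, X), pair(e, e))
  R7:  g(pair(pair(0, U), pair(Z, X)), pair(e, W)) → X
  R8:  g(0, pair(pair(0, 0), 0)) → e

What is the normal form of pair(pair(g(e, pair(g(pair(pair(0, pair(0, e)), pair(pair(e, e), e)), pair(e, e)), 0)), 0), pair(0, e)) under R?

pair(pair(0, 0), pair(0, e))

1. pair(pair(g(e, pair(g(pair(pair(0, pair(0, e)), pair(pair(e, e), e)), pair(e, e)), 0)), 0), pair(0, e))  →  pair(pair(g(e, pair(e, 0)), 0), pair(0, e))   [R7 at 1.1.2.1]
2. pair(pair(g(e, pair(e, 0)), 0), pair(0, e))  →  pair(pair(0, 0), pair(0, e))   [R2 at 1.1]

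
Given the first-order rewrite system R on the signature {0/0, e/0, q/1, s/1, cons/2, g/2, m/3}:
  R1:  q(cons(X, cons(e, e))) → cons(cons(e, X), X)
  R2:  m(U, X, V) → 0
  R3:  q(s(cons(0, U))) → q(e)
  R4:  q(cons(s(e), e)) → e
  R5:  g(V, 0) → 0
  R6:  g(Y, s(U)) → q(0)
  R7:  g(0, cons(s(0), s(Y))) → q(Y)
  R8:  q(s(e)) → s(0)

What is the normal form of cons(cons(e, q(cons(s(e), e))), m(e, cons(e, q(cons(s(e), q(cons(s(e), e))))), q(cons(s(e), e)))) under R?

cons(cons(e, e), 0)

1. cons(cons(e, q(cons(s(e), e))), m(e, cons(e, q(cons(s(e), q(cons(s(e), e))))), q(cons(s(e), e))))  →  cons(cons(e, e), m(e, cons(e, q(cons(s(e), q(cons(s(e), e))))), q(cons(s(e), e))))   [R4 at 1.2]
2. cons(cons(e, e), m(e, cons(e, q(cons(s(e), q(cons(s(e), e))))), q(cons(s(e), e))))  →  cons(cons(e, e), 0)   [R2 at 2]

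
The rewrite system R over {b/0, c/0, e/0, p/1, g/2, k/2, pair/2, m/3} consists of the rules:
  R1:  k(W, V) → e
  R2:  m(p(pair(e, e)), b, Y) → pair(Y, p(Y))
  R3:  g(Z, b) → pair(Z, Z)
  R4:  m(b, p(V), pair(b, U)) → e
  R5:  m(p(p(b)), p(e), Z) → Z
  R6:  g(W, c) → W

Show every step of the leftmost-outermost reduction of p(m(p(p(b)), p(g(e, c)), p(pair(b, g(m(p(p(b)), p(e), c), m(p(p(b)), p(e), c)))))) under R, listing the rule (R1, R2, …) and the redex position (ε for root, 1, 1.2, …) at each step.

p(p(pair(b, c)))

1. p(m(p(p(b)), p(g(e, c)), p(pair(b, g(m(p(p(b)), p(e), c), m(p(p(b)), p(e), c))))))  →  p(m(p(p(b)), p(e), p(pair(b, g(m(p(p(b)), p(e), c), m(p(p(b)), p(e), c))))))   [R6 at 1.2.1]
2. p(m(p(p(b)), p(e), p(pair(b, g(m(p(p(b)), p(e), c), m(p(p(b)), p(e), c))))))  →  p(p(pair(b, g(m(p(p(b)), p(e), c), m(p(p(b)), p(e), c)))))   [R5 at 1]
3. p(p(pair(b, g(m(p(p(b)), p(e), c), m(p(p(b)), p(e), c)))))  →  p(p(pair(b, g(c, m(p(p(b)), p(e), c)))))   [R5 at 1.1.2.1]
4. p(p(pair(b, g(c, m(p(p(b)), p(e), c)))))  →  p(p(pair(b, g(c, c))))   [R5 at 1.1.2.2]
5. p(p(pair(b, g(c, c))))  →  p(p(pair(b, c)))   [R6 at 1.1.2]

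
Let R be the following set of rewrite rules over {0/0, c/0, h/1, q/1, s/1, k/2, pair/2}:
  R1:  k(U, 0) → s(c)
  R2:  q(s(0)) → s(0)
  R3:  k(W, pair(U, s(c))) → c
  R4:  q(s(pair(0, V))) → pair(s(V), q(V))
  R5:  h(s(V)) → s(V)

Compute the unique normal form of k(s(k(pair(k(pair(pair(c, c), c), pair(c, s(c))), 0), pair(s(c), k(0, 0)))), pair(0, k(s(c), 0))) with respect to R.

1. k(s(k(pair(k(pair(pair(c, c), c), pair(c, s(c))), 0), pair(s(c), k(0, 0)))), pair(0, k(s(c), 0)))  →  k(s(k(pair(c, 0), pair(s(c), k(0, 0)))), pair(0, k(s(c), 0)))   [R3 at 1.1.1.1]
2. k(s(k(pair(c, 0), pair(s(c), k(0, 0)))), pair(0, k(s(c), 0)))  →  k(s(k(pair(c, 0), pair(s(c), s(c)))), pair(0, k(s(c), 0)))   [R1 at 1.1.2.2]
3. k(s(k(pair(c, 0), pair(s(c), s(c)))), pair(0, k(s(c), 0)))  →  k(s(c), pair(0, k(s(c), 0)))   [R3 at 1.1]
4. k(s(c), pair(0, k(s(c), 0)))  →  k(s(c), pair(0, s(c)))   [R1 at 2.2]
5. k(s(c), pair(0, s(c)))  →  c   [R3 at ε]

c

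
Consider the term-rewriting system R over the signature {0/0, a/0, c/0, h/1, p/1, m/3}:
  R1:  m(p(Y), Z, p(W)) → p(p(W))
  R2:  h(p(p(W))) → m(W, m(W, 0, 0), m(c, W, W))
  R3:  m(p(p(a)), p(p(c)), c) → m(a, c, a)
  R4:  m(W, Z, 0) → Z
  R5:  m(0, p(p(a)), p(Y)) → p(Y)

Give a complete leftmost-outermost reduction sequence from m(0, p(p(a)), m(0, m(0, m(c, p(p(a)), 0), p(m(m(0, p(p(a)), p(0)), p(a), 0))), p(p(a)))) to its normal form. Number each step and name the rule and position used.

1. m(0, p(p(a)), m(0, m(0, m(c, p(p(a)), 0), p(m(m(0, p(p(a)), p(0)), p(a), 0))), p(p(a))))  →  m(0, p(p(a)), m(0, m(0, p(p(a)), p(m(m(0, p(p(a)), p(0)), p(a), 0))), p(p(a))))   [R4 at 3.2.2]
2. m(0, p(p(a)), m(0, m(0, p(p(a)), p(m(m(0, p(p(a)), p(0)), p(a), 0))), p(p(a))))  →  m(0, p(p(a)), m(0, p(m(m(0, p(p(a)), p(0)), p(a), 0)), p(p(a))))   [R5 at 3.2]
3. m(0, p(p(a)), m(0, p(m(m(0, p(p(a)), p(0)), p(a), 0)), p(p(a))))  →  m(0, p(p(a)), m(0, p(p(a)), p(p(a))))   [R4 at 3.2.1]
4. m(0, p(p(a)), m(0, p(p(a)), p(p(a))))  →  m(0, p(p(a)), p(p(a)))   [R5 at 3]
5. m(0, p(p(a)), p(p(a)))  →  p(p(a))   [R5 at ε]

p(p(a))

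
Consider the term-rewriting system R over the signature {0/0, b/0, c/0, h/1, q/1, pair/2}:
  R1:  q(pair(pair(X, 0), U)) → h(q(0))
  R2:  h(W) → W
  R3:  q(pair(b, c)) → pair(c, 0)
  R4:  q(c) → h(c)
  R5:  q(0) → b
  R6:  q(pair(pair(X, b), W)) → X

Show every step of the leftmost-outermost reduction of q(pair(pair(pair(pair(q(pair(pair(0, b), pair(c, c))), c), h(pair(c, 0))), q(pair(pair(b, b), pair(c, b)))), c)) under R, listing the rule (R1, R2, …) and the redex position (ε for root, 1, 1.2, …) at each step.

pair(pair(0, c), pair(c, 0))

1. q(pair(pair(pair(pair(q(pair(pair(0, b), pair(c, c))), c), h(pair(c, 0))), q(pair(pair(b, b), pair(c, b)))), c))  →  q(pair(pair(pair(pair(0, c), h(pair(c, 0))), q(pair(pair(b, b), pair(c, b)))), c))   [R6 at 1.1.1.1.1]
2. q(pair(pair(pair(pair(0, c), h(pair(c, 0))), q(pair(pair(b, b), pair(c, b)))), c))  →  q(pair(pair(pair(pair(0, c), pair(c, 0)), q(pair(pair(b, b), pair(c, b)))), c))   [R2 at 1.1.1.2]
3. q(pair(pair(pair(pair(0, c), pair(c, 0)), q(pair(pair(b, b), pair(c, b)))), c))  →  q(pair(pair(pair(pair(0, c), pair(c, 0)), b), c))   [R6 at 1.1.2]
4. q(pair(pair(pair(pair(0, c), pair(c, 0)), b), c))  →  pair(pair(0, c), pair(c, 0))   [R6 at ε]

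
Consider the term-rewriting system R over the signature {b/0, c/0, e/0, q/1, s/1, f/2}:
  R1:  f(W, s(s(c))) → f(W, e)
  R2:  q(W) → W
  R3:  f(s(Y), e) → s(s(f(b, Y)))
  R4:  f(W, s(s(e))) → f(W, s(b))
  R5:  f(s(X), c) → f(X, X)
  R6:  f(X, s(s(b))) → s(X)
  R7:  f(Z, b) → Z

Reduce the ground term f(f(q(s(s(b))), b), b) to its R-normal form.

1. f(f(q(s(s(b))), b), b)  →  f(q(s(s(b))), b)   [R7 at ε]
2. f(q(s(s(b))), b)  →  q(s(s(b)))   [R7 at ε]
3. q(s(s(b)))  →  s(s(b))   [R2 at ε]

s(s(b))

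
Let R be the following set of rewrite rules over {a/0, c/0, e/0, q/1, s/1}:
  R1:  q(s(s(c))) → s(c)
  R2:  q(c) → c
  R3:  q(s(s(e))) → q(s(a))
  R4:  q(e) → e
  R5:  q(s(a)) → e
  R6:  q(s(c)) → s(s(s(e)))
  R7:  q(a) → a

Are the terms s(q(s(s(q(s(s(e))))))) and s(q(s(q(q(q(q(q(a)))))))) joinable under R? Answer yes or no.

yes — NF(t₁) = s(e), NF(t₂) = s(e)

Reduce t₁ = s(q(s(s(q(s(s(e))))))):
1. s(q(s(s(q(s(s(e)))))))  →  s(q(s(s(q(s(a))))))   [R3 at 1.1.1.1]
2. s(q(s(s(q(s(a))))))  →  s(q(s(s(e))))   [R5 at 1.1.1.1]
3. s(q(s(s(e))))  →  s(q(s(a)))   [R3 at 1]
4. s(q(s(a)))  →  s(e)   [R5 at 1]

Reduce t₂ = s(q(s(q(q(q(q(q(a)))))))):
1. s(q(s(q(q(q(q(q(a))))))))  →  s(q(s(q(q(q(q(a)))))))   [R7 at 1.1.1.1.1.1.1]
2. s(q(s(q(q(q(q(a)))))))  →  s(q(s(q(q(q(a))))))   [R7 at 1.1.1.1.1.1]
3. s(q(s(q(q(q(a))))))  →  s(q(s(q(q(a)))))   [R7 at 1.1.1.1.1]
4. s(q(s(q(q(a)))))  →  s(q(s(q(a))))   [R7 at 1.1.1.1]
5. s(q(s(q(a))))  →  s(q(s(a)))   [R7 at 1.1.1]
6. s(q(s(a)))  →  s(e)   [R5 at 1]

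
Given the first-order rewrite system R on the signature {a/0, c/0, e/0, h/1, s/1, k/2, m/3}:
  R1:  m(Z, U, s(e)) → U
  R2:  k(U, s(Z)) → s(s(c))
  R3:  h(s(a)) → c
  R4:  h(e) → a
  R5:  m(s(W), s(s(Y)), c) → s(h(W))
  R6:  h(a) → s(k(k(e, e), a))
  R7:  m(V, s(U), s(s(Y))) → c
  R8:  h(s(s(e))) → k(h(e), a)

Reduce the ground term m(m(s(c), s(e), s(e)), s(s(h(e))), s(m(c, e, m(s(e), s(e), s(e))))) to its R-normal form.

1. m(m(s(c), s(e), s(e)), s(s(h(e))), s(m(c, e, m(s(e), s(e), s(e)))))  →  m(s(e), s(s(h(e))), s(m(c, e, m(s(e), s(e), s(e)))))   [R1 at 1]
2. m(s(e), s(s(h(e))), s(m(c, e, m(s(e), s(e), s(e)))))  →  m(s(e), s(s(a)), s(m(c, e, m(s(e), s(e), s(e)))))   [R4 at 2.1.1]
3. m(s(e), s(s(a)), s(m(c, e, m(s(e), s(e), s(e)))))  →  m(s(e), s(s(a)), s(m(c, e, s(e))))   [R1 at 3.1.3]
4. m(s(e), s(s(a)), s(m(c, e, s(e))))  →  m(s(e), s(s(a)), s(e))   [R1 at 3.1]
5. m(s(e), s(s(a)), s(e))  →  s(s(a))   [R1 at ε]

s(s(a))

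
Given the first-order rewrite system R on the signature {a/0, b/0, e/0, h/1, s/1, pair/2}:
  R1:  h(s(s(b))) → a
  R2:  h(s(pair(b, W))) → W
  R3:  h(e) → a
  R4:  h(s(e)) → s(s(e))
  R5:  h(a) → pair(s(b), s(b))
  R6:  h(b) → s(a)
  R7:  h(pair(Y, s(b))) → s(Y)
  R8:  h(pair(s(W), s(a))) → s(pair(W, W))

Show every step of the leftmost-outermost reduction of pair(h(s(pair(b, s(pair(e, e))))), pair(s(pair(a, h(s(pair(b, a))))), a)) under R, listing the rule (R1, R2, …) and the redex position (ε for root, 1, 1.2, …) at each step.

pair(s(pair(e, e)), pair(s(pair(a, a)), a))

1. pair(h(s(pair(b, s(pair(e, e))))), pair(s(pair(a, h(s(pair(b, a))))), a))  →  pair(s(pair(e, e)), pair(s(pair(a, h(s(pair(b, a))))), a))   [R2 at 1]
2. pair(s(pair(e, e)), pair(s(pair(a, h(s(pair(b, a))))), a))  →  pair(s(pair(e, e)), pair(s(pair(a, a)), a))   [R2 at 2.1.1.2]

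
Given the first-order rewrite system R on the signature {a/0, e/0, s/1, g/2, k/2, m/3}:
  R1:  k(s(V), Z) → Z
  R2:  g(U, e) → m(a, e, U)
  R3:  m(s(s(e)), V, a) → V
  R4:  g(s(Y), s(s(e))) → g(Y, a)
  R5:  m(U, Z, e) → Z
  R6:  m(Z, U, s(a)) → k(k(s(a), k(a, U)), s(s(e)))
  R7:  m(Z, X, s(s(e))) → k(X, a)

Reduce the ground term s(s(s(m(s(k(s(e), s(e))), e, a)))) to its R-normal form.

1. s(s(s(m(s(k(s(e), s(e))), e, a))))  →  s(s(s(m(s(s(e)), e, a))))   [R1 at 1.1.1.1.1]
2. s(s(s(m(s(s(e)), e, a))))  →  s(s(s(e)))   [R3 at 1.1.1]

s(s(s(e)))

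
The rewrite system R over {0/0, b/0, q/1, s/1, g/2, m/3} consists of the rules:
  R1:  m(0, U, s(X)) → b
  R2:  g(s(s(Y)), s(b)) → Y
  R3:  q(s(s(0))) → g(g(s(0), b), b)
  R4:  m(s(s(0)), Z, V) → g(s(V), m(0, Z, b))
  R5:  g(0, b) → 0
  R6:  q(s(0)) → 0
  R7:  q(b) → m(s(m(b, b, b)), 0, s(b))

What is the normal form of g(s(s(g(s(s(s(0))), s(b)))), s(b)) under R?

1. g(s(s(g(s(s(s(0))), s(b)))), s(b))  →  g(s(s(s(0))), s(b))   [R2 at ε]
2. g(s(s(s(0))), s(b))  →  s(0)   [R2 at ε]

s(0)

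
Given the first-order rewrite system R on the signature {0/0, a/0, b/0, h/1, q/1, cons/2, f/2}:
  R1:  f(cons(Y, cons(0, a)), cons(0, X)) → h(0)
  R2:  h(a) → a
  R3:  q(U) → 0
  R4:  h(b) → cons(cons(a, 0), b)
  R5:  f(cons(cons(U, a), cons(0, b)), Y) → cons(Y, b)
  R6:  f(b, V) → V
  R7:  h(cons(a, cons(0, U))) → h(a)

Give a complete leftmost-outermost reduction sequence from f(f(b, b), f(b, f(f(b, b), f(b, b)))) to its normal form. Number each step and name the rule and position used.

1. f(f(b, b), f(b, f(f(b, b), f(b, b))))  →  f(b, f(b, f(f(b, b), f(b, b))))   [R6 at 1]
2. f(b, f(b, f(f(b, b), f(b, b))))  →  f(b, f(f(b, b), f(b, b)))   [R6 at ε]
3. f(b, f(f(b, b), f(b, b)))  →  f(f(b, b), f(b, b))   [R6 at ε]
4. f(f(b, b), f(b, b))  →  f(b, f(b, b))   [R6 at 1]
5. f(b, f(b, b))  →  f(b, b)   [R6 at ε]
6. f(b, b)  →  b   [R6 at ε]

b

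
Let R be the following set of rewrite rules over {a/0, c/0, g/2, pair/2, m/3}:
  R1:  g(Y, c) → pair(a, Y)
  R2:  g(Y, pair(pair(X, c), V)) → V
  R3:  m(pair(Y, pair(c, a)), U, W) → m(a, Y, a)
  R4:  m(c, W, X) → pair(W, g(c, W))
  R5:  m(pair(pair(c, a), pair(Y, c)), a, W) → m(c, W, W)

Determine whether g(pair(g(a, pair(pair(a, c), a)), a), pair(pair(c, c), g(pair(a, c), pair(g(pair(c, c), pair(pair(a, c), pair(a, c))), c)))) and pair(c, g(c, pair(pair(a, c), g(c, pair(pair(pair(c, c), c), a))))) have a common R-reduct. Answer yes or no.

no — NF(t₁) = c, NF(t₂) = pair(c, a)

Reduce t₁ = g(pair(g(a, pair(pair(a, c), a)), a), pair(pair(c, c), g(pair(a, c), pair(g(pair(c, c), pair(pair(a, c), pair(a, c))), c)))):
1. g(pair(g(a, pair(pair(a, c), a)), a), pair(pair(c, c), g(pair(a, c), pair(g(pair(c, c), pair(pair(a, c), pair(a, c))), c))))  →  g(pair(a, c), pair(g(pair(c, c), pair(pair(a, c), pair(a, c))), c))   [R2 at ε]
2. g(pair(a, c), pair(g(pair(c, c), pair(pair(a, c), pair(a, c))), c))  →  g(pair(a, c), pair(pair(a, c), c))   [R2 at 2.1]
3. g(pair(a, c), pair(pair(a, c), c))  →  c   [R2 at ε]

Reduce t₂ = pair(c, g(c, pair(pair(a, c), g(c, pair(pair(pair(c, c), c), a))))):
1. pair(c, g(c, pair(pair(a, c), g(c, pair(pair(pair(c, c), c), a)))))  →  pair(c, g(c, pair(pair(pair(c, c), c), a)))   [R2 at 2]
2. pair(c, g(c, pair(pair(pair(c, c), c), a)))  →  pair(c, a)   [R2 at 2]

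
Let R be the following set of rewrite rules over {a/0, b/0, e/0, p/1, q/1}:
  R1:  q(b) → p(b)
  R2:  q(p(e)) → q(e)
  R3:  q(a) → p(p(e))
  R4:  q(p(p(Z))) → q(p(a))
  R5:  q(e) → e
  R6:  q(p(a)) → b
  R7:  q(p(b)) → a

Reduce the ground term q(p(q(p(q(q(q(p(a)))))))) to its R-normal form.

1. q(p(q(p(q(q(q(p(a))))))))  →  q(p(q(p(q(q(b))))))   [R6 at 1.1.1.1.1.1]
2. q(p(q(p(q(q(b))))))  →  q(p(q(p(q(p(b))))))   [R1 at 1.1.1.1.1]
3. q(p(q(p(q(p(b))))))  →  q(p(q(p(a))))   [R7 at 1.1.1.1]
4. q(p(q(p(a))))  →  q(p(b))   [R6 at 1.1]
5. q(p(b))  →  a   [R7 at ε]

a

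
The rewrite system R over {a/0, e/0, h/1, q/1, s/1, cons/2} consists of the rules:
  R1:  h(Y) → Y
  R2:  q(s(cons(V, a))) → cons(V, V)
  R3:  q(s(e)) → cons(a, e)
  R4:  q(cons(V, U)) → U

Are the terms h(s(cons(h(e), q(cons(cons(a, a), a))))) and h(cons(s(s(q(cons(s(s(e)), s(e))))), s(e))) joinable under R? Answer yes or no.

no — NF(t₁) = s(cons(e, a)), NF(t₂) = cons(s(s(s(e))), s(e))

Reduce t₁ = h(s(cons(h(e), q(cons(cons(a, a), a))))):
1. h(s(cons(h(e), q(cons(cons(a, a), a)))))  →  s(cons(h(e), q(cons(cons(a, a), a))))   [R1 at ε]
2. s(cons(h(e), q(cons(cons(a, a), a))))  →  s(cons(e, q(cons(cons(a, a), a))))   [R1 at 1.1]
3. s(cons(e, q(cons(cons(a, a), a))))  →  s(cons(e, a))   [R4 at 1.2]

Reduce t₂ = h(cons(s(s(q(cons(s(s(e)), s(e))))), s(e))):
1. h(cons(s(s(q(cons(s(s(e)), s(e))))), s(e)))  →  cons(s(s(q(cons(s(s(e)), s(e))))), s(e))   [R1 at ε]
2. cons(s(s(q(cons(s(s(e)), s(e))))), s(e))  →  cons(s(s(s(e))), s(e))   [R4 at 1.1.1]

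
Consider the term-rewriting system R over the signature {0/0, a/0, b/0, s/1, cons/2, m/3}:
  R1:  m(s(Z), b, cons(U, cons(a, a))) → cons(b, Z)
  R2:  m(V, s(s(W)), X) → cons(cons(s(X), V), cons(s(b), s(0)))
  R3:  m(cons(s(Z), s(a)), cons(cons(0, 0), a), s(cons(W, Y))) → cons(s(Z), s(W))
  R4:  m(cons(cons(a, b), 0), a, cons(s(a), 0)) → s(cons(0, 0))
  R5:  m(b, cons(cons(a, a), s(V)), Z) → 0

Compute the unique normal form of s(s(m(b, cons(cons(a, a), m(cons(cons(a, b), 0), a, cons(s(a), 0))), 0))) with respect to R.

s(s(0))

1. s(s(m(b, cons(cons(a, a), m(cons(cons(a, b), 0), a, cons(s(a), 0))), 0)))  →  s(s(m(b, cons(cons(a, a), s(cons(0, 0))), 0)))   [R4 at 1.1.2.2]
2. s(s(m(b, cons(cons(a, a), s(cons(0, 0))), 0)))  →  s(s(0))   [R5 at 1.1]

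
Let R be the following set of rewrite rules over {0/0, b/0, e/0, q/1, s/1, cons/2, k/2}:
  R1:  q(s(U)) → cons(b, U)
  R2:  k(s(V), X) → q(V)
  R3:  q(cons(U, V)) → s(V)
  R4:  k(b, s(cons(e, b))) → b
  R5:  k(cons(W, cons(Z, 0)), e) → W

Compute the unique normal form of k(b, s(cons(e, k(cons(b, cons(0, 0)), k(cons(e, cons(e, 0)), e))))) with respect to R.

b

1. k(b, s(cons(e, k(cons(b, cons(0, 0)), k(cons(e, cons(e, 0)), e)))))  →  k(b, s(cons(e, k(cons(b, cons(0, 0)), e))))   [R5 at 2.1.2.2]
2. k(b, s(cons(e, k(cons(b, cons(0, 0)), e))))  →  k(b, s(cons(e, b)))   [R5 at 2.1.2]
3. k(b, s(cons(e, b)))  →  b   [R4 at ε]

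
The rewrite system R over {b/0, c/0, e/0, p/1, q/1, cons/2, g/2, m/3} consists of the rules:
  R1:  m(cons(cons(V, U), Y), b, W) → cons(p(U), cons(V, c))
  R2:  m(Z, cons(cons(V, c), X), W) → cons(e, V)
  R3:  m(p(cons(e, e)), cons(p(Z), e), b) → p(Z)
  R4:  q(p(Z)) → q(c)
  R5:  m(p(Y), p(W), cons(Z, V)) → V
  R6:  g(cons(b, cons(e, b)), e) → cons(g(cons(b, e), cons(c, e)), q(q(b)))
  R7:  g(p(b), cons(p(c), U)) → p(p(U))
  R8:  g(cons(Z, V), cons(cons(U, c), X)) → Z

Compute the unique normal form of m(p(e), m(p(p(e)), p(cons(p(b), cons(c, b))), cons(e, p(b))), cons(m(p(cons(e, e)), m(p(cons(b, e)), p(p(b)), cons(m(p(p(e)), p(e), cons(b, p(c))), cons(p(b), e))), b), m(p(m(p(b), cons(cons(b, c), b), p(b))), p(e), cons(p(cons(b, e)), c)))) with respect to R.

1. m(p(e), m(p(p(e)), p(cons(p(b), cons(c, b))), cons(e, p(b))), cons(m(p(cons(e, e)), m(p(cons(b, e)), p(p(b)), cons(m(p(p(e)), p(e), cons(b, p(c))), cons(p(b), e))), b), m(p(m(p(b), cons(cons(b, c), b), p(b))), p(e), cons(p(cons(b, e)), c))))  →  m(p(e), p(b), cons(m(p(cons(e, e)), m(p(cons(b, e)), p(p(b)), cons(m(p(p(e)), p(e), cons(b, p(c))), cons(p(b), e))), b), m(p(m(p(b), cons(cons(b, c), b), p(b))), p(e), cons(p(cons(b, e)), c))))   [R5 at 2]
2. m(p(e), p(b), cons(m(p(cons(e, e)), m(p(cons(b, e)), p(p(b)), cons(m(p(p(e)), p(e), cons(b, p(c))), cons(p(b), e))), b), m(p(m(p(b), cons(cons(b, c), b), p(b))), p(e), cons(p(cons(b, e)), c))))  →  m(p(m(p(b), cons(cons(b, c), b), p(b))), p(e), cons(p(cons(b, e)), c))   [R5 at ε]
3. m(p(m(p(b), cons(cons(b, c), b), p(b))), p(e), cons(p(cons(b, e)), c))  →  c   [R5 at ε]

c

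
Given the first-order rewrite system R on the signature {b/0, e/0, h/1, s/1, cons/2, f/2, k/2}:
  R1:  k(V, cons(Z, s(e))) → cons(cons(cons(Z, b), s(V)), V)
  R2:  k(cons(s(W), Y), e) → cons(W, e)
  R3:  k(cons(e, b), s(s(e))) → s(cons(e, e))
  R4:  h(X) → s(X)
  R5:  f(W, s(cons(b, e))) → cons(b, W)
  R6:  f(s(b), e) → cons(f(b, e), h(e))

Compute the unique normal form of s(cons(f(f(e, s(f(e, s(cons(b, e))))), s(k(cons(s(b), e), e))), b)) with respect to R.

1. s(cons(f(f(e, s(f(e, s(cons(b, e))))), s(k(cons(s(b), e), e))), b))  →  s(cons(f(f(e, s(cons(b, e))), s(k(cons(s(b), e), e))), b))   [R5 at 1.1.1.2.1]
2. s(cons(f(f(e, s(cons(b, e))), s(k(cons(s(b), e), e))), b))  →  s(cons(f(cons(b, e), s(k(cons(s(b), e), e))), b))   [R5 at 1.1.1]
3. s(cons(f(cons(b, e), s(k(cons(s(b), e), e))), b))  →  s(cons(f(cons(b, e), s(cons(b, e))), b))   [R2 at 1.1.2.1]
4. s(cons(f(cons(b, e), s(cons(b, e))), b))  →  s(cons(cons(b, cons(b, e)), b))   [R5 at 1.1]

s(cons(cons(b, cons(b, e)), b))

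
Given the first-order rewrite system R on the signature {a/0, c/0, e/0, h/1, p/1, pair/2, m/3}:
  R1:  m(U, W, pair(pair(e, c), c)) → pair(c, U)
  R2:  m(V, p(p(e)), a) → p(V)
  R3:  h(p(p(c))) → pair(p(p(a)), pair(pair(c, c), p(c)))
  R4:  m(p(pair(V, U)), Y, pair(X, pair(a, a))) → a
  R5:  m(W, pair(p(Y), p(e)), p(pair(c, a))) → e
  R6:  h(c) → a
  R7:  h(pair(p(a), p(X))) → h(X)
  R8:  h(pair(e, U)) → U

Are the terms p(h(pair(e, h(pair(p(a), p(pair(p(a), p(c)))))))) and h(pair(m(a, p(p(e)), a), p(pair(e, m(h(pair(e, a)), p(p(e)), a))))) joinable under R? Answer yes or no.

yes — NF(t₁) = p(a), NF(t₂) = p(a)

Reduce t₁ = p(h(pair(e, h(pair(p(a), p(pair(p(a), p(c)))))))):
1. p(h(pair(e, h(pair(p(a), p(pair(p(a), p(c))))))))  →  p(h(pair(p(a), p(pair(p(a), p(c))))))   [R8 at 1]
2. p(h(pair(p(a), p(pair(p(a), p(c))))))  →  p(h(pair(p(a), p(c))))   [R7 at 1]
3. p(h(pair(p(a), p(c))))  →  p(h(c))   [R7 at 1]
4. p(h(c))  →  p(a)   [R6 at 1]

Reduce t₂ = h(pair(m(a, p(p(e)), a), p(pair(e, m(h(pair(e, a)), p(p(e)), a))))):
1. h(pair(m(a, p(p(e)), a), p(pair(e, m(h(pair(e, a)), p(p(e)), a)))))  →  h(pair(p(a), p(pair(e, m(h(pair(e, a)), p(p(e)), a)))))   [R2 at 1.1]
2. h(pair(p(a), p(pair(e, m(h(pair(e, a)), p(p(e)), a)))))  →  h(pair(e, m(h(pair(e, a)), p(p(e)), a)))   [R7 at ε]
3. h(pair(e, m(h(pair(e, a)), p(p(e)), a)))  →  m(h(pair(e, a)), p(p(e)), a)   [R8 at ε]
4. m(h(pair(e, a)), p(p(e)), a)  →  p(h(pair(e, a)))   [R2 at ε]
5. p(h(pair(e, a)))  →  p(a)   [R8 at 1]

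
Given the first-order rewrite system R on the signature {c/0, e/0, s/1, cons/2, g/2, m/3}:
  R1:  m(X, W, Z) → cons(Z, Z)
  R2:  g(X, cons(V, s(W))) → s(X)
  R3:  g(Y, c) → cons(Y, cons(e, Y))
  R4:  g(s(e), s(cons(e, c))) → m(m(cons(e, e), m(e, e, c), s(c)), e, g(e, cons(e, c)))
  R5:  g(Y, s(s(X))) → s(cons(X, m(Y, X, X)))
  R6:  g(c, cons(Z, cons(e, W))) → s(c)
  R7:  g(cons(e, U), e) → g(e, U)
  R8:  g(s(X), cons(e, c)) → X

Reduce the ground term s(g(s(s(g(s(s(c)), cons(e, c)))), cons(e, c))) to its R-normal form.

1. s(g(s(s(g(s(s(c)), cons(e, c)))), cons(e, c)))  →  s(s(g(s(s(c)), cons(e, c))))   [R8 at 1]
2. s(s(g(s(s(c)), cons(e, c))))  →  s(s(s(c)))   [R8 at 1.1]

s(s(s(c)))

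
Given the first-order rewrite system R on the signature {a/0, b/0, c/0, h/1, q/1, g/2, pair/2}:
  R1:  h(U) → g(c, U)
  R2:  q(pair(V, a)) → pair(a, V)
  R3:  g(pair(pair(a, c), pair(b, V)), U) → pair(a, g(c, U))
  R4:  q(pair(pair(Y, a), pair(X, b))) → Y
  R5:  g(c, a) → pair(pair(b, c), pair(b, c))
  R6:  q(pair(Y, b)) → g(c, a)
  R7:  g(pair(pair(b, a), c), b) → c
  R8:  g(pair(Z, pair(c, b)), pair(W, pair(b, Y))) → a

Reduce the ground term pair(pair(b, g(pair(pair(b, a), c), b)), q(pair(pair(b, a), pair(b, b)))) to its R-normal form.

1. pair(pair(b, g(pair(pair(b, a), c), b)), q(pair(pair(b, a), pair(b, b))))  →  pair(pair(b, c), q(pair(pair(b, a), pair(b, b))))   [R7 at 1.2]
2. pair(pair(b, c), q(pair(pair(b, a), pair(b, b))))  →  pair(pair(b, c), b)   [R4 at 2]

pair(pair(b, c), b)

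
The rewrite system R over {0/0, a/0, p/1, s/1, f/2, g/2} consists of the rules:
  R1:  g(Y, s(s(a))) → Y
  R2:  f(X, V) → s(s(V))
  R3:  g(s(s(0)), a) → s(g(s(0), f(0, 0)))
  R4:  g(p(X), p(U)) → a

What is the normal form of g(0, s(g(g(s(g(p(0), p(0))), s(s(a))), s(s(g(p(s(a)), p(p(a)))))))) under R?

0

1. g(0, s(g(g(s(g(p(0), p(0))), s(s(a))), s(s(g(p(s(a)), p(p(a))))))))  →  g(0, s(g(s(g(p(0), p(0))), s(s(g(p(s(a)), p(p(a))))))))   [R1 at 2.1.1]
2. g(0, s(g(s(g(p(0), p(0))), s(s(g(p(s(a)), p(p(a))))))))  →  g(0, s(g(s(a), s(s(g(p(s(a)), p(p(a))))))))   [R4 at 2.1.1.1]
3. g(0, s(g(s(a), s(s(g(p(s(a)), p(p(a))))))))  →  g(0, s(g(s(a), s(s(a)))))   [R4 at 2.1.2.1.1]
4. g(0, s(g(s(a), s(s(a)))))  →  g(0, s(s(a)))   [R1 at 2.1]
5. g(0, s(s(a)))  →  0   [R1 at ε]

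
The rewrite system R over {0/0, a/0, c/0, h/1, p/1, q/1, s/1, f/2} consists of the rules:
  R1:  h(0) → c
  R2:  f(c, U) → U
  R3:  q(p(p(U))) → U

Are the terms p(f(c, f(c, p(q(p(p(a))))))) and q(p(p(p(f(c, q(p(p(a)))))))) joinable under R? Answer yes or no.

no — NF(t₁) = p(p(a)), NF(t₂) = p(a)

Reduce t₁ = p(f(c, f(c, p(q(p(p(a))))))):
1. p(f(c, f(c, p(q(p(p(a)))))))  →  p(f(c, p(q(p(p(a))))))   [R2 at 1]
2. p(f(c, p(q(p(p(a))))))  →  p(p(q(p(p(a)))))   [R2 at 1]
3. p(p(q(p(p(a)))))  →  p(p(a))   [R3 at 1.1]

Reduce t₂ = q(p(p(p(f(c, q(p(p(a)))))))):
1. q(p(p(p(f(c, q(p(p(a))))))))  →  p(f(c, q(p(p(a)))))   [R3 at ε]
2. p(f(c, q(p(p(a)))))  →  p(q(p(p(a))))   [R2 at 1]
3. p(q(p(p(a))))  →  p(a)   [R3 at 1]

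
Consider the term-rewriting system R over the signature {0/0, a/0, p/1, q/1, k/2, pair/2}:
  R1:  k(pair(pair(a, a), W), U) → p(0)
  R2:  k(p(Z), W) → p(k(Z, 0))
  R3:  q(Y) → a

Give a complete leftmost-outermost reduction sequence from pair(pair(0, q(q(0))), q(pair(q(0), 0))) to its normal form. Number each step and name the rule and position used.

pair(pair(0, a), a)

1. pair(pair(0, q(q(0))), q(pair(q(0), 0)))  →  pair(pair(0, a), q(pair(q(0), 0)))   [R3 at 1.2]
2. pair(pair(0, a), q(pair(q(0), 0)))  →  pair(pair(0, a), a)   [R3 at 2]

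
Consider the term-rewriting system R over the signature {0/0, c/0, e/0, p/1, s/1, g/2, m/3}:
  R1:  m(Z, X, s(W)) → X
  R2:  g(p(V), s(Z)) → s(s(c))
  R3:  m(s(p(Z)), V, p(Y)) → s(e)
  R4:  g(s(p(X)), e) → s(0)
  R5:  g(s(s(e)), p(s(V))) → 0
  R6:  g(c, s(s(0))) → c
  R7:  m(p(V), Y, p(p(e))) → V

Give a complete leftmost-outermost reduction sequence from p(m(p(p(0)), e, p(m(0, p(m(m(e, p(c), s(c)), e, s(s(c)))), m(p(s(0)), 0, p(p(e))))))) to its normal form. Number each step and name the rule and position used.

1. p(m(p(p(0)), e, p(m(0, p(m(m(e, p(c), s(c)), e, s(s(c)))), m(p(s(0)), 0, p(p(e)))))))  →  p(m(p(p(0)), e, p(m(0, p(e), m(p(s(0)), 0, p(p(e)))))))   [R1 at 1.3.1.2.1]
2. p(m(p(p(0)), e, p(m(0, p(e), m(p(s(0)), 0, p(p(e)))))))  →  p(m(p(p(0)), e, p(m(0, p(e), s(0)))))   [R7 at 1.3.1.3]
3. p(m(p(p(0)), e, p(m(0, p(e), s(0)))))  →  p(m(p(p(0)), e, p(p(e))))   [R1 at 1.3.1]
4. p(m(p(p(0)), e, p(p(e))))  →  p(p(0))   [R7 at 1]

p(p(0))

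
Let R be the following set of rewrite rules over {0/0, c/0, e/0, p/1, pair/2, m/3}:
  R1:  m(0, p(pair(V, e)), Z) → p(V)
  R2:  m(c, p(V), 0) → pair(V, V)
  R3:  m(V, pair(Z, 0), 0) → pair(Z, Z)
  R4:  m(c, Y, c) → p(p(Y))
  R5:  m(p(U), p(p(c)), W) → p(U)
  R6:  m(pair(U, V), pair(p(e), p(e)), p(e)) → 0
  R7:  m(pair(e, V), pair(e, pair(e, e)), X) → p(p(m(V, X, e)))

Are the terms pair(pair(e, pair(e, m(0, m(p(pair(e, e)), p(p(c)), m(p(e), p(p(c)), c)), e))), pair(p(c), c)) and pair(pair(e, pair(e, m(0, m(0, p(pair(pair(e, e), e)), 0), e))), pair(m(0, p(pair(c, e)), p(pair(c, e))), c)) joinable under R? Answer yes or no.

yes — NF(t₁) = pair(pair(e, pair(e, p(e))), pair(p(c), c)), NF(t₂) = pair(pair(e, pair(e, p(e))), pair(p(c), c))

Reduce t₁ = pair(pair(e, pair(e, m(0, m(p(pair(e, e)), p(p(c)), m(p(e), p(p(c)), c)), e))), pair(p(c), c)):
1. pair(pair(e, pair(e, m(0, m(p(pair(e, e)), p(p(c)), m(p(e), p(p(c)), c)), e))), pair(p(c), c))  →  pair(pair(e, pair(e, m(0, p(pair(e, e)), e))), pair(p(c), c))   [R5 at 1.2.2.2]
2. pair(pair(e, pair(e, m(0, p(pair(e, e)), e))), pair(p(c), c))  →  pair(pair(e, pair(e, p(e))), pair(p(c), c))   [R1 at 1.2.2]

Reduce t₂ = pair(pair(e, pair(e, m(0, m(0, p(pair(pair(e, e), e)), 0), e))), pair(m(0, p(pair(c, e)), p(pair(c, e))), c)):
1. pair(pair(e, pair(e, m(0, m(0, p(pair(pair(e, e), e)), 0), e))), pair(m(0, p(pair(c, e)), p(pair(c, e))), c))  →  pair(pair(e, pair(e, m(0, p(pair(e, e)), e))), pair(m(0, p(pair(c, e)), p(pair(c, e))), c))   [R1 at 1.2.2.2]
2. pair(pair(e, pair(e, m(0, p(pair(e, e)), e))), pair(m(0, p(pair(c, e)), p(pair(c, e))), c))  →  pair(pair(e, pair(e, p(e))), pair(m(0, p(pair(c, e)), p(pair(c, e))), c))   [R1 at 1.2.2]
3. pair(pair(e, pair(e, p(e))), pair(m(0, p(pair(c, e)), p(pair(c, e))), c))  →  pair(pair(e, pair(e, p(e))), pair(p(c), c))   [R1 at 2.1]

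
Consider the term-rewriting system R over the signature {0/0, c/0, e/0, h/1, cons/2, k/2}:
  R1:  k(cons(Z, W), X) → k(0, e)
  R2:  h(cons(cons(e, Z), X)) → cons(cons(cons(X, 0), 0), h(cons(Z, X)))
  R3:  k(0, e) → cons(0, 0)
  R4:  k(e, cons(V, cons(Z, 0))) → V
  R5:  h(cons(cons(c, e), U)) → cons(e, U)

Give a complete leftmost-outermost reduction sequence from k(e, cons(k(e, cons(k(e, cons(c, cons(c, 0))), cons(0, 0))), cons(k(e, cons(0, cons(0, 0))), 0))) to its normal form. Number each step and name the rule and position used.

1. k(e, cons(k(e, cons(k(e, cons(c, cons(c, 0))), cons(0, 0))), cons(k(e, cons(0, cons(0, 0))), 0)))  →  k(e, cons(k(e, cons(c, cons(c, 0))), cons(0, 0)))   [R4 at ε]
2. k(e, cons(k(e, cons(c, cons(c, 0))), cons(0, 0)))  →  k(e, cons(c, cons(c, 0)))   [R4 at ε]
3. k(e, cons(c, cons(c, 0)))  →  c   [R4 at ε]

c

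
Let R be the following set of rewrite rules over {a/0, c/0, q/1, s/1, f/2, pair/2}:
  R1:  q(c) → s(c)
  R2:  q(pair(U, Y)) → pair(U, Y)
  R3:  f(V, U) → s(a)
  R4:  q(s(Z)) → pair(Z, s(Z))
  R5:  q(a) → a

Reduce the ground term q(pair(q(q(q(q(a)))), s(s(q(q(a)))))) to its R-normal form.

1. q(pair(q(q(q(q(a)))), s(s(q(q(a))))))  →  pair(q(q(q(q(a)))), s(s(q(q(a)))))   [R2 at ε]
2. pair(q(q(q(q(a)))), s(s(q(q(a)))))  →  pair(q(q(q(a))), s(s(q(q(a)))))   [R5 at 1.1.1.1]
3. pair(q(q(q(a))), s(s(q(q(a)))))  →  pair(q(q(a)), s(s(q(q(a)))))   [R5 at 1.1.1]
4. pair(q(q(a)), s(s(q(q(a)))))  →  pair(q(a), s(s(q(q(a)))))   [R5 at 1.1]
5. pair(q(a), s(s(q(q(a)))))  →  pair(a, s(s(q(q(a)))))   [R5 at 1]
6. pair(a, s(s(q(q(a)))))  →  pair(a, s(s(q(a))))   [R5 at 2.1.1.1]
7. pair(a, s(s(q(a))))  →  pair(a, s(s(a)))   [R5 at 2.1.1]

pair(a, s(s(a)))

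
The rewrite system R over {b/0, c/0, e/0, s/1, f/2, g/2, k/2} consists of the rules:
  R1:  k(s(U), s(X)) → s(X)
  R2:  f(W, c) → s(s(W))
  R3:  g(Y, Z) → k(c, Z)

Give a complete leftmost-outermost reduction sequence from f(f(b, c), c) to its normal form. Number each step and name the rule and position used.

1. f(f(b, c), c)  →  s(s(f(b, c)))   [R2 at ε]
2. s(s(f(b, c)))  →  s(s(s(s(b))))   [R2 at 1.1]

s(s(s(s(b))))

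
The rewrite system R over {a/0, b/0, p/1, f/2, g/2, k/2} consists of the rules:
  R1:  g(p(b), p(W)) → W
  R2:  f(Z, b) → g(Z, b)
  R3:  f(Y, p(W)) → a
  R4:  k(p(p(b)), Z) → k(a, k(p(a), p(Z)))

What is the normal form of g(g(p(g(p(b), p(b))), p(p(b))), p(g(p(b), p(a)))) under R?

a

1. g(g(p(g(p(b), p(b))), p(p(b))), p(g(p(b), p(a))))  →  g(g(p(b), p(p(b))), p(g(p(b), p(a))))   [R1 at 1.1.1]
2. g(g(p(b), p(p(b))), p(g(p(b), p(a))))  →  g(p(b), p(g(p(b), p(a))))   [R1 at 1]
3. g(p(b), p(g(p(b), p(a))))  →  g(p(b), p(a))   [R1 at ε]
4. g(p(b), p(a))  →  a   [R1 at ε]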